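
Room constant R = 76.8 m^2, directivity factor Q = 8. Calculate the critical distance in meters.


Given values:
  R = 76.8 m^2, Q = 8
Formula: d_c = 0.141 * sqrt(Q * R)
Compute Q * R = 8 * 76.8 = 614.4
Compute sqrt(614.4) = 24.7871
d_c = 0.141 * 24.7871 = 3.495

3.495 m


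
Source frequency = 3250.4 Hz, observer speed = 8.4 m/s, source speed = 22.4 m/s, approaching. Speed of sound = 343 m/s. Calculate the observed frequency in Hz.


Given values:
  f_s = 3250.4 Hz, v_o = 8.4 m/s, v_s = 22.4 m/s
  Direction: approaching
Formula: f_o = f_s * (c + v_o) / (c - v_s)
Numerator: c + v_o = 343 + 8.4 = 351.4
Denominator: c - v_s = 343 - 22.4 = 320.6
f_o = 3250.4 * 351.4 / 320.6 = 3562.67

3562.67 Hz


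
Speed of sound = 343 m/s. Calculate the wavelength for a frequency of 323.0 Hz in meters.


Given values:
  c = 343 m/s, f = 323.0 Hz
Formula: lambda = c / f
lambda = 343 / 323.0
lambda = 1.0619

1.0619 m


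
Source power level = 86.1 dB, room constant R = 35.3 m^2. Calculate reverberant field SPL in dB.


Given values:
  Lw = 86.1 dB, R = 35.3 m^2
Formula: SPL = Lw + 10 * log10(4 / R)
Compute 4 / R = 4 / 35.3 = 0.113314
Compute 10 * log10(0.113314) = -9.4572
SPL = 86.1 + (-9.4572) = 76.64

76.64 dB


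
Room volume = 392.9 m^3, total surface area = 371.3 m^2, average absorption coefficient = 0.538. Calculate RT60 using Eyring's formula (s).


Given values:
  V = 392.9 m^3, S = 371.3 m^2, alpha = 0.538
Formula: RT60 = 0.161 * V / (-S * ln(1 - alpha))
Compute ln(1 - 0.538) = ln(0.462) = -0.77219
Denominator: -371.3 * -0.77219 = 286.7141
Numerator: 0.161 * 392.9 = 63.2569
RT60 = 63.2569 / 286.7141 = 0.221

0.221 s


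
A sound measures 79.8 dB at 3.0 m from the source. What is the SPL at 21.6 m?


Given values:
  SPL1 = 79.8 dB, r1 = 3.0 m, r2 = 21.6 m
Formula: SPL2 = SPL1 - 20 * log10(r2 / r1)
Compute ratio: r2 / r1 = 21.6 / 3.0 = 7.2
Compute log10: log10(7.2) = 0.857332
Compute drop: 20 * 0.857332 = 17.1466
SPL2 = 79.8 - 17.1466 = 62.65

62.65 dB


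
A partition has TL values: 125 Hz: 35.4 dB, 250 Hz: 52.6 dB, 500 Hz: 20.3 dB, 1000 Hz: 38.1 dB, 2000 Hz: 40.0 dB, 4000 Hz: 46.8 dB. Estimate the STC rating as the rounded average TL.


Given TL values at each frequency:
  125 Hz: 35.4 dB
  250 Hz: 52.6 dB
  500 Hz: 20.3 dB
  1000 Hz: 38.1 dB
  2000 Hz: 40.0 dB
  4000 Hz: 46.8 dB
Formula: STC ~ round(average of TL values)
Sum = 35.4 + 52.6 + 20.3 + 38.1 + 40.0 + 46.8 = 233.2
Average = 233.2 / 6 = 38.87
Rounded: 39

39


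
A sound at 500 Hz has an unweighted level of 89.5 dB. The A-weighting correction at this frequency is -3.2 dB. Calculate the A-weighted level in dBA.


Given values:
  SPL = 89.5 dB
  A-weighting at 500 Hz = -3.2 dB
Formula: L_A = SPL + A_weight
L_A = 89.5 + (-3.2)
L_A = 86.3

86.3 dBA


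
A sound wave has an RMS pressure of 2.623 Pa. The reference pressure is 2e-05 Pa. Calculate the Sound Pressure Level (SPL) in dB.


Given values:
  p = 2.623 Pa
  p_ref = 2e-05 Pa
Formula: SPL = 20 * log10(p / p_ref)
Compute ratio: p / p_ref = 2.623 / 2e-05 = 131150
Compute log10: log10(131150) = 5.117768
Multiply: SPL = 20 * 5.117768 = 102.36

102.36 dB


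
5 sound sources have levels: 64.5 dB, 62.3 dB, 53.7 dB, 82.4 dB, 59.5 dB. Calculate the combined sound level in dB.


Formula: L_total = 10 * log10( sum(10^(Li/10)) )
  Source 1: 10^(64.5/10) = 2818382.9313
  Source 2: 10^(62.3/10) = 1698243.6525
  Source 3: 10^(53.7/10) = 234422.8815
  Source 4: 10^(82.4/10) = 173780082.8749
  Source 5: 10^(59.5/10) = 891250.9381
Sum of linear values = 179422383.2783
L_total = 10 * log10(179422383.2783) = 82.54

82.54 dB


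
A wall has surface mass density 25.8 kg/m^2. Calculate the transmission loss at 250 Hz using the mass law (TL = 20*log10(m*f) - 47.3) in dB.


Given values:
  m = 25.8 kg/m^2, f = 250 Hz
Formula: TL = 20 * log10(m * f) - 47.3
Compute m * f = 25.8 * 250 = 6450.0
Compute log10(6450.0) = 3.80956
Compute 20 * 3.80956 = 76.1912
TL = 76.1912 - 47.3 = 28.89

28.89 dB


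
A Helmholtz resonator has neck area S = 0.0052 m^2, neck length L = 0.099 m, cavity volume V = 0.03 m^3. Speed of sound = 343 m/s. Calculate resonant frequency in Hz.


Given values:
  S = 0.0052 m^2, L = 0.099 m, V = 0.03 m^3, c = 343 m/s
Formula: f = (c / (2*pi)) * sqrt(S / (V * L))
Compute V * L = 0.03 * 0.099 = 0.00297
Compute S / (V * L) = 0.0052 / 0.00297 = 1.7508
Compute sqrt(1.7508) = 1.323178
Compute c / (2*pi) = 343 / 6.283185 = 54.590148
f = 54.590148 * 1.323178 = 72.23

72.23 Hz


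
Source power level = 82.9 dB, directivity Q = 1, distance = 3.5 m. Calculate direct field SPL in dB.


Given values:
  Lw = 82.9 dB, Q = 1, r = 3.5 m
Formula: SPL = Lw + 10 * log10(Q / (4 * pi * r^2))
Compute 4 * pi * r^2 = 4 * pi * 3.5^2 = 153.938
Compute Q / denom = 1 / 153.938 = 0.00649612
Compute 10 * log10(0.00649612) = -21.8735
SPL = 82.9 + (-21.8735) = 61.03

61.03 dB


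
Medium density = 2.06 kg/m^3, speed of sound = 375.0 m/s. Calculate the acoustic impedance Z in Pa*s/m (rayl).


Given values:
  rho = 2.06 kg/m^3
  c = 375.0 m/s
Formula: Z = rho * c
Z = 2.06 * 375.0
Z = 772.5

772.5 rayl


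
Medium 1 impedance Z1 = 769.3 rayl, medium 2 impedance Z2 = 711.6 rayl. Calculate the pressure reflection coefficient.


Given values:
  Z1 = 769.3 rayl, Z2 = 711.6 rayl
Formula: R = (Z2 - Z1) / (Z2 + Z1)
Numerator: Z2 - Z1 = 711.6 - 769.3 = -57.7
Denominator: Z2 + Z1 = 711.6 + 769.3 = 1480.9
R = -57.7 / 1480.9 = -0.039

-0.039


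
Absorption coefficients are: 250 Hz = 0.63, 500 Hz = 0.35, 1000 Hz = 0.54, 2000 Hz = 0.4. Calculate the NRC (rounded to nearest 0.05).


Given values:
  a_250 = 0.63, a_500 = 0.35
  a_1000 = 0.54, a_2000 = 0.4
Formula: NRC = (a250 + a500 + a1000 + a2000) / 4
Sum = 0.63 + 0.35 + 0.54 + 0.4 = 1.92
NRC = 1.92 / 4 = 0.48
Rounded to nearest 0.05: 0.5

0.5


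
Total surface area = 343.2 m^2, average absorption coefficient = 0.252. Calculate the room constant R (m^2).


Given values:
  S = 343.2 m^2, alpha = 0.252
Formula: R = S * alpha / (1 - alpha)
Numerator: 343.2 * 0.252 = 86.4864
Denominator: 1 - 0.252 = 0.748
R = 86.4864 / 0.748 = 115.62

115.62 m^2


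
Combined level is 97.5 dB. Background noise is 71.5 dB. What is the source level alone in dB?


Given values:
  L_total = 97.5 dB, L_bg = 71.5 dB
Formula: L_source = 10 * log10(10^(L_total/10) - 10^(L_bg/10))
Convert to linear:
  10^(97.5/10) = 5623413251.9035
  10^(71.5/10) = 14125375.4462
Difference: 5623413251.9035 - 14125375.4462 = 5609287876.4573
L_source = 10 * log10(5609287876.4573) = 97.49

97.49 dB


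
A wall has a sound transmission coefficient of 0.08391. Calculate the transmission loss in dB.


Given values:
  tau = 0.08391
Formula: TL = 10 * log10(1 / tau)
Compute 1 / tau = 1 / 0.08391 = 11.9175
Compute log10(11.9175) = 1.076185
TL = 10 * 1.076185 = 10.76

10.76 dB


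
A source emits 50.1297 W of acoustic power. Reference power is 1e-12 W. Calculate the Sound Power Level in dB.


Given values:
  W = 50.1297 W
  W_ref = 1e-12 W
Formula: SWL = 10 * log10(W / W_ref)
Compute ratio: W / W_ref = 50129700000000
Compute log10: log10(50129700000000) = 13.700095
Multiply: SWL = 10 * 13.700095 = 137.0

137.0 dB


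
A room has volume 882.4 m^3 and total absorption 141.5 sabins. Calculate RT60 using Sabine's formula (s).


Given values:
  V = 882.4 m^3
  A = 141.5 sabins
Formula: RT60 = 0.161 * V / A
Numerator: 0.161 * 882.4 = 142.0664
RT60 = 142.0664 / 141.5 = 1.004

1.004 s


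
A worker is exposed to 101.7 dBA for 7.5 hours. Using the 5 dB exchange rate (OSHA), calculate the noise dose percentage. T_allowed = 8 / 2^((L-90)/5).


Given values:
  L = 101.7 dBA, T = 7.5 hours
Formula: T_allowed = 8 / 2^((L - 90) / 5)
Compute exponent: (101.7 - 90) / 5 = 2.34
Compute 2^(2.34) = 5.063026
T_allowed = 8 / 5.063026 = 1.580083 hours
Dose = (T / T_allowed) * 100
Dose = (7.5 / 1.580083) * 100 = 474.66

474.66 %


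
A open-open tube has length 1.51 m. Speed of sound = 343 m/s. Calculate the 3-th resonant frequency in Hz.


Given values:
  Tube type: open-open, L = 1.51 m, c = 343 m/s, n = 3
Formula: f_n = n * c / (2 * L)
Compute 2 * L = 2 * 1.51 = 3.02
f = 3 * 343 / 3.02
f = 340.73

340.73 Hz


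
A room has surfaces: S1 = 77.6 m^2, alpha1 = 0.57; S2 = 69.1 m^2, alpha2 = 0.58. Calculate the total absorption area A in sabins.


Given surfaces:
  Surface 1: 77.6 * 0.57 = 44.232
  Surface 2: 69.1 * 0.58 = 40.078
Formula: A = sum(Si * alpha_i)
A = 44.232 + 40.078
A = 84.31

84.31 sabins


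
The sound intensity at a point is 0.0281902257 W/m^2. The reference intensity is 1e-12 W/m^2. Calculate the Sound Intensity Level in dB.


Given values:
  I = 0.0281902257 W/m^2
  I_ref = 1e-12 W/m^2
Formula: SIL = 10 * log10(I / I_ref)
Compute ratio: I / I_ref = 28190225700
Compute log10: log10(28190225700) = 10.450099
Multiply: SIL = 10 * 10.450099 = 104.5

104.5 dB


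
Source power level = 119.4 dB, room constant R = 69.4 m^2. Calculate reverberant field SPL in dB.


Given values:
  Lw = 119.4 dB, R = 69.4 m^2
Formula: SPL = Lw + 10 * log10(4 / R)
Compute 4 / R = 4 / 69.4 = 0.057637
Compute 10 * log10(0.057637) = -12.393
SPL = 119.4 + (-12.393) = 107.01

107.01 dB


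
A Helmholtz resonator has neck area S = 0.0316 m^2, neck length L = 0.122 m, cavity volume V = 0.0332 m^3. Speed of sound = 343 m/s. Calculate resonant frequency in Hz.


Given values:
  S = 0.0316 m^2, L = 0.122 m, V = 0.0332 m^3, c = 343 m/s
Formula: f = (c / (2*pi)) * sqrt(S / (V * L))
Compute V * L = 0.0332 * 0.122 = 0.0040504
Compute S / (V * L) = 0.0316 / 0.0040504 = 7.8017
Compute sqrt(7.8017) = 2.793152
Compute c / (2*pi) = 343 / 6.283185 = 54.590148
f = 54.590148 * 2.793152 = 152.48

152.48 Hz


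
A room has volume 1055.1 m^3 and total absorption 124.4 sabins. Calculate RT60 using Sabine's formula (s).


Given values:
  V = 1055.1 m^3
  A = 124.4 sabins
Formula: RT60 = 0.161 * V / A
Numerator: 0.161 * 1055.1 = 169.8711
RT60 = 169.8711 / 124.4 = 1.366

1.366 s


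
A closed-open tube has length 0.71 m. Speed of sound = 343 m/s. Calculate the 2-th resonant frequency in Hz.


Given values:
  Tube type: closed-open, L = 0.71 m, c = 343 m/s, n = 2
Formula: f_n = (2n - 1) * c / (4 * L)
Compute 2n - 1 = 2*2 - 1 = 3
Compute 4 * L = 4 * 0.71 = 2.84
f = 3 * 343 / 2.84
f = 362.32

362.32 Hz


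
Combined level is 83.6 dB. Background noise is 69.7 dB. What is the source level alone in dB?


Given values:
  L_total = 83.6 dB, L_bg = 69.7 dB
Formula: L_source = 10 * log10(10^(L_total/10) - 10^(L_bg/10))
Convert to linear:
  10^(83.6/10) = 229086765.2768
  10^(69.7/10) = 9332543.008
Difference: 229086765.2768 - 9332543.008 = 219754222.2688
L_source = 10 * log10(219754222.2688) = 83.42

83.42 dB


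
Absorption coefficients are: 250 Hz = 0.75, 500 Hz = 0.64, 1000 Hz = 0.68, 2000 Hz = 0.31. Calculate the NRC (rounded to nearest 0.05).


Given values:
  a_250 = 0.75, a_500 = 0.64
  a_1000 = 0.68, a_2000 = 0.31
Formula: NRC = (a250 + a500 + a1000 + a2000) / 4
Sum = 0.75 + 0.64 + 0.68 + 0.31 = 2.38
NRC = 2.38 / 4 = 0.595
Rounded to nearest 0.05: 0.6

0.6


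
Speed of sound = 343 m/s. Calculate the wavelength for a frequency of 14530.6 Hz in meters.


Given values:
  c = 343 m/s, f = 14530.6 Hz
Formula: lambda = c / f
lambda = 343 / 14530.6
lambda = 0.0236

0.0236 m


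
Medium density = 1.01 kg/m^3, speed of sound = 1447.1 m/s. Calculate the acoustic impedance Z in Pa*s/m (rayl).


Given values:
  rho = 1.01 kg/m^3
  c = 1447.1 m/s
Formula: Z = rho * c
Z = 1.01 * 1447.1
Z = 1461.57

1461.57 rayl


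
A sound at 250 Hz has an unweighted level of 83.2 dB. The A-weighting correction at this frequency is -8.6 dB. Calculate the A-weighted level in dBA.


Given values:
  SPL = 83.2 dB
  A-weighting at 250 Hz = -8.6 dB
Formula: L_A = SPL + A_weight
L_A = 83.2 + (-8.6)
L_A = 74.6

74.6 dBA


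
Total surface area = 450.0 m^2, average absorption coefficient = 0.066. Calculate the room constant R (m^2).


Given values:
  S = 450.0 m^2, alpha = 0.066
Formula: R = S * alpha / (1 - alpha)
Numerator: 450.0 * 0.066 = 29.7
Denominator: 1 - 0.066 = 0.934
R = 29.7 / 0.934 = 31.8

31.8 m^2


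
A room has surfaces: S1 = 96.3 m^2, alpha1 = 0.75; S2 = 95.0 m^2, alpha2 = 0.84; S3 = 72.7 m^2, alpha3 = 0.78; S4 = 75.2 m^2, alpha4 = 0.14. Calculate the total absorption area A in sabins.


Given surfaces:
  Surface 1: 96.3 * 0.75 = 72.225
  Surface 2: 95.0 * 0.84 = 79.8
  Surface 3: 72.7 * 0.78 = 56.706
  Surface 4: 75.2 * 0.14 = 10.528
Formula: A = sum(Si * alpha_i)
A = 72.225 + 79.8 + 56.706 + 10.528
A = 219.26

219.26 sabins


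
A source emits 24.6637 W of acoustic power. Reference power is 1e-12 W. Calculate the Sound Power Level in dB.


Given values:
  W = 24.6637 W
  W_ref = 1e-12 W
Formula: SWL = 10 * log10(W / W_ref)
Compute ratio: W / W_ref = 24663700000000
Compute log10: log10(24663700000000) = 13.392058
Multiply: SWL = 10 * 13.392058 = 133.92

133.92 dB


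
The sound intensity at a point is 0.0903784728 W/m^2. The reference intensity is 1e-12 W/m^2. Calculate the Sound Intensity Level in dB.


Given values:
  I = 0.0903784728 W/m^2
  I_ref = 1e-12 W/m^2
Formula: SIL = 10 * log10(I / I_ref)
Compute ratio: I / I_ref = 90378472800
Compute log10: log10(90378472800) = 10.956065
Multiply: SIL = 10 * 10.956065 = 109.56

109.56 dB


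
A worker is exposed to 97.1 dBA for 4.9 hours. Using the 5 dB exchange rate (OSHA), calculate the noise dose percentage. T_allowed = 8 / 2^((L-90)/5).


Given values:
  L = 97.1 dBA, T = 4.9 hours
Formula: T_allowed = 8 / 2^((L - 90) / 5)
Compute exponent: (97.1 - 90) / 5 = 1.42
Compute 2^(1.42) = 2.675855
T_allowed = 8 / 2.675855 = 2.989699 hours
Dose = (T / T_allowed) * 100
Dose = (4.9 / 2.989699) * 100 = 163.9

163.9 %


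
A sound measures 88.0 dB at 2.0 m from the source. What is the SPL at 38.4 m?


Given values:
  SPL1 = 88.0 dB, r1 = 2.0 m, r2 = 38.4 m
Formula: SPL2 = SPL1 - 20 * log10(r2 / r1)
Compute ratio: r2 / r1 = 38.4 / 2.0 = 19.2
Compute log10: log10(19.2) = 1.283301
Compute drop: 20 * 1.283301 = 25.666
SPL2 = 88.0 - 25.666 = 62.33

62.33 dB


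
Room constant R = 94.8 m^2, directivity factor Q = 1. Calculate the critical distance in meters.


Given values:
  R = 94.8 m^2, Q = 1
Formula: d_c = 0.141 * sqrt(Q * R)
Compute Q * R = 1 * 94.8 = 94.8
Compute sqrt(94.8) = 9.7365
d_c = 0.141 * 9.7365 = 1.373

1.373 m


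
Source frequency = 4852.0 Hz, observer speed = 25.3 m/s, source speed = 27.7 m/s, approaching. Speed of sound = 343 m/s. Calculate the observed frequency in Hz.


Given values:
  f_s = 4852.0 Hz, v_o = 25.3 m/s, v_s = 27.7 m/s
  Direction: approaching
Formula: f_o = f_s * (c + v_o) / (c - v_s)
Numerator: c + v_o = 343 + 25.3 = 368.3
Denominator: c - v_s = 343 - 27.7 = 315.3
f_o = 4852.0 * 368.3 / 315.3 = 5667.59

5667.59 Hz


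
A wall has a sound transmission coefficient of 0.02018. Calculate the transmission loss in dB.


Given values:
  tau = 0.02018
Formula: TL = 10 * log10(1 / tau)
Compute 1 / tau = 1 / 0.02018 = 49.554
Compute log10(49.554) = 1.695079
TL = 10 * 1.695079 = 16.95

16.95 dB


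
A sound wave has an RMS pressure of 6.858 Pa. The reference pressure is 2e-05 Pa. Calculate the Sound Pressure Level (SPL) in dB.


Given values:
  p = 6.858 Pa
  p_ref = 2e-05 Pa
Formula: SPL = 20 * log10(p / p_ref)
Compute ratio: p / p_ref = 6.858 / 2e-05 = 342900
Compute log10: log10(342900) = 5.535167
Multiply: SPL = 20 * 5.535167 = 110.7

110.7 dB


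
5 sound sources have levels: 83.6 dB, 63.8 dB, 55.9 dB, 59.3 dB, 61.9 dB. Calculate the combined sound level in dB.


Formula: L_total = 10 * log10( sum(10^(Li/10)) )
  Source 1: 10^(83.6/10) = 229086765.2768
  Source 2: 10^(63.8/10) = 2398832.919
  Source 3: 10^(55.9/10) = 389045.145
  Source 4: 10^(59.3/10) = 851138.0382
  Source 5: 10^(61.9/10) = 1548816.6189
Sum of linear values = 234274597.9979
L_total = 10 * log10(234274597.9979) = 83.7

83.7 dB


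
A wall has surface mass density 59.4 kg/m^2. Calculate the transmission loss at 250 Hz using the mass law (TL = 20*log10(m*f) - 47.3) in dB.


Given values:
  m = 59.4 kg/m^2, f = 250 Hz
Formula: TL = 20 * log10(m * f) - 47.3
Compute m * f = 59.4 * 250 = 14850.0
Compute log10(14850.0) = 4.171726
Compute 20 * 4.171726 = 83.4345
TL = 83.4345 - 47.3 = 36.13

36.13 dB


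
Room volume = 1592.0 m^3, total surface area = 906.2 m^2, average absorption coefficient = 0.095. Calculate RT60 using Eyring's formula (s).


Given values:
  V = 1592.0 m^3, S = 906.2 m^2, alpha = 0.095
Formula: RT60 = 0.161 * V / (-S * ln(1 - alpha))
Compute ln(1 - 0.095) = ln(0.905) = -0.09982
Denominator: -906.2 * -0.09982 = 90.4569
Numerator: 0.161 * 1592.0 = 256.312
RT60 = 256.312 / 90.4569 = 2.834

2.834 s


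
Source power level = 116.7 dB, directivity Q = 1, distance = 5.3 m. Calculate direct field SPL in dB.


Given values:
  Lw = 116.7 dB, Q = 1, r = 5.3 m
Formula: SPL = Lw + 10 * log10(Q / (4 * pi * r^2))
Compute 4 * pi * r^2 = 4 * pi * 5.3^2 = 352.9894
Compute Q / denom = 1 / 352.9894 = 0.00283295
Compute 10 * log10(0.00283295) = -25.4776
SPL = 116.7 + (-25.4776) = 91.22

91.22 dB


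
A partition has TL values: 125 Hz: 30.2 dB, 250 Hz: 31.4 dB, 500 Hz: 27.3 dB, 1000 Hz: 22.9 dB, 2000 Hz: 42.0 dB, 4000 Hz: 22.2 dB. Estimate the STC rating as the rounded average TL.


Given TL values at each frequency:
  125 Hz: 30.2 dB
  250 Hz: 31.4 dB
  500 Hz: 27.3 dB
  1000 Hz: 22.9 dB
  2000 Hz: 42.0 dB
  4000 Hz: 22.2 dB
Formula: STC ~ round(average of TL values)
Sum = 30.2 + 31.4 + 27.3 + 22.9 + 42.0 + 22.2 = 176.0
Average = 176.0 / 6 = 29.33
Rounded: 29

29


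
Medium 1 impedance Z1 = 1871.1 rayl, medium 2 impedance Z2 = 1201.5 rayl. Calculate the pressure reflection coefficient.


Given values:
  Z1 = 1871.1 rayl, Z2 = 1201.5 rayl
Formula: R = (Z2 - Z1) / (Z2 + Z1)
Numerator: Z2 - Z1 = 1201.5 - 1871.1 = -669.6
Denominator: Z2 + Z1 = 1201.5 + 1871.1 = 3072.6
R = -669.6 / 3072.6 = -0.2179

-0.2179


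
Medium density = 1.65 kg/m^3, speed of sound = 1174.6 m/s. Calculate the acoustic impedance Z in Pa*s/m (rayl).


Given values:
  rho = 1.65 kg/m^3
  c = 1174.6 m/s
Formula: Z = rho * c
Z = 1.65 * 1174.6
Z = 1938.09

1938.09 rayl


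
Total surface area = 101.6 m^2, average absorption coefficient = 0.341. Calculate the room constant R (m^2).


Given values:
  S = 101.6 m^2, alpha = 0.341
Formula: R = S * alpha / (1 - alpha)
Numerator: 101.6 * 0.341 = 34.6456
Denominator: 1 - 0.341 = 0.659
R = 34.6456 / 0.659 = 52.57

52.57 m^2


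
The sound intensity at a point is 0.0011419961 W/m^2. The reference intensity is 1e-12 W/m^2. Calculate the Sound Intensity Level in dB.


Given values:
  I = 0.0011419961 W/m^2
  I_ref = 1e-12 W/m^2
Formula: SIL = 10 * log10(I / I_ref)
Compute ratio: I / I_ref = 1141996100
Compute log10: log10(1141996100) = 9.057665
Multiply: SIL = 10 * 9.057665 = 90.58

90.58 dB


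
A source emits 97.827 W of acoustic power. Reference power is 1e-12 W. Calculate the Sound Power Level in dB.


Given values:
  W = 97.827 W
  W_ref = 1e-12 W
Formula: SWL = 10 * log10(W / W_ref)
Compute ratio: W / W_ref = 97827000000000
Compute log10: log10(97827000000000) = 13.990459
Multiply: SWL = 10 * 13.990459 = 139.9

139.9 dB


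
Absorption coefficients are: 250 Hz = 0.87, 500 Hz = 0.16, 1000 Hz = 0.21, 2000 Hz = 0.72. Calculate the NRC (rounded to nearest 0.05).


Given values:
  a_250 = 0.87, a_500 = 0.16
  a_1000 = 0.21, a_2000 = 0.72
Formula: NRC = (a250 + a500 + a1000 + a2000) / 4
Sum = 0.87 + 0.16 + 0.21 + 0.72 = 1.96
NRC = 1.96 / 4 = 0.49
Rounded to nearest 0.05: 0.5

0.5


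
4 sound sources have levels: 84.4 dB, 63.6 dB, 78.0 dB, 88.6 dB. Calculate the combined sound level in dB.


Formula: L_total = 10 * log10( sum(10^(Li/10)) )
  Source 1: 10^(84.4/10) = 275422870.3338
  Source 2: 10^(63.6/10) = 2290867.6528
  Source 3: 10^(78.0/10) = 63095734.448
  Source 4: 10^(88.6/10) = 724435960.075
Sum of linear values = 1065245432.5096
L_total = 10 * log10(1065245432.5096) = 90.27

90.27 dB


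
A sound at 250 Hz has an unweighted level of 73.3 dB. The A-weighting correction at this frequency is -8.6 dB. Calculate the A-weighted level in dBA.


Given values:
  SPL = 73.3 dB
  A-weighting at 250 Hz = -8.6 dB
Formula: L_A = SPL + A_weight
L_A = 73.3 + (-8.6)
L_A = 64.7

64.7 dBA


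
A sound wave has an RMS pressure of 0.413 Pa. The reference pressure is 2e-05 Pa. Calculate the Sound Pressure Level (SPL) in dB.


Given values:
  p = 0.413 Pa
  p_ref = 2e-05 Pa
Formula: SPL = 20 * log10(p / p_ref)
Compute ratio: p / p_ref = 0.413 / 2e-05 = 20650
Compute log10: log10(20650) = 4.31492
Multiply: SPL = 20 * 4.31492 = 86.3

86.3 dB


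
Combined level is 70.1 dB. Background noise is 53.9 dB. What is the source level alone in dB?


Given values:
  L_total = 70.1 dB, L_bg = 53.9 dB
Formula: L_source = 10 * log10(10^(L_total/10) - 10^(L_bg/10))
Convert to linear:
  10^(70.1/10) = 10232929.9228
  10^(53.9/10) = 245470.8916
Difference: 10232929.9228 - 245470.8916 = 9987459.0312
L_source = 10 * log10(9987459.0312) = 69.99

69.99 dB


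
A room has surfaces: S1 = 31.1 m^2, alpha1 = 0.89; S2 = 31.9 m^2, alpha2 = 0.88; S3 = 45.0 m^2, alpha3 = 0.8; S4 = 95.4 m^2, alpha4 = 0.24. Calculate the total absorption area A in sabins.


Given surfaces:
  Surface 1: 31.1 * 0.89 = 27.679
  Surface 2: 31.9 * 0.88 = 28.072
  Surface 3: 45.0 * 0.8 = 36.0
  Surface 4: 95.4 * 0.24 = 22.896
Formula: A = sum(Si * alpha_i)
A = 27.679 + 28.072 + 36.0 + 22.896
A = 114.65

114.65 sabins


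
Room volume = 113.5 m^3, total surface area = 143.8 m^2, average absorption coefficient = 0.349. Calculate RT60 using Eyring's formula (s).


Given values:
  V = 113.5 m^3, S = 143.8 m^2, alpha = 0.349
Formula: RT60 = 0.161 * V / (-S * ln(1 - alpha))
Compute ln(1 - 0.349) = ln(0.651) = -0.429246
Denominator: -143.8 * -0.429246 = 61.7256
Numerator: 0.161 * 113.5 = 18.2735
RT60 = 18.2735 / 61.7256 = 0.296

0.296 s


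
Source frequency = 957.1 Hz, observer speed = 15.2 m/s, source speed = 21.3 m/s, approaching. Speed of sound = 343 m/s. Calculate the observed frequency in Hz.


Given values:
  f_s = 957.1 Hz, v_o = 15.2 m/s, v_s = 21.3 m/s
  Direction: approaching
Formula: f_o = f_s * (c + v_o) / (c - v_s)
Numerator: c + v_o = 343 + 15.2 = 358.2
Denominator: c - v_s = 343 - 21.3 = 321.7
f_o = 957.1 * 358.2 / 321.7 = 1065.69

1065.69 Hz


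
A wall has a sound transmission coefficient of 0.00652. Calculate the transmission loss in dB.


Given values:
  tau = 0.00652
Formula: TL = 10 * log10(1 / tau)
Compute 1 / tau = 1 / 0.00652 = 153.3742
Compute log10(153.3742) = 2.185752
TL = 10 * 2.185752 = 21.86

21.86 dB


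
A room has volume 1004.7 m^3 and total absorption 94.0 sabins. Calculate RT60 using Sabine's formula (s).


Given values:
  V = 1004.7 m^3
  A = 94.0 sabins
Formula: RT60 = 0.161 * V / A
Numerator: 0.161 * 1004.7 = 161.7567
RT60 = 161.7567 / 94.0 = 1.721

1.721 s


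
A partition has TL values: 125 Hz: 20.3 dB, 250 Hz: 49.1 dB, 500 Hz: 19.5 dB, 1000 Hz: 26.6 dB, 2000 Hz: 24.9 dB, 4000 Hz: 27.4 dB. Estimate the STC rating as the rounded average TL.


Given TL values at each frequency:
  125 Hz: 20.3 dB
  250 Hz: 49.1 dB
  500 Hz: 19.5 dB
  1000 Hz: 26.6 dB
  2000 Hz: 24.9 dB
  4000 Hz: 27.4 dB
Formula: STC ~ round(average of TL values)
Sum = 20.3 + 49.1 + 19.5 + 26.6 + 24.9 + 27.4 = 167.8
Average = 167.8 / 6 = 27.97
Rounded: 28

28


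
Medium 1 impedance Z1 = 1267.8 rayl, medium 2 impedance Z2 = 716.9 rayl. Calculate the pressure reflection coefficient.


Given values:
  Z1 = 1267.8 rayl, Z2 = 716.9 rayl
Formula: R = (Z2 - Z1) / (Z2 + Z1)
Numerator: Z2 - Z1 = 716.9 - 1267.8 = -550.9
Denominator: Z2 + Z1 = 716.9 + 1267.8 = 1984.7
R = -550.9 / 1984.7 = -0.2776

-0.2776


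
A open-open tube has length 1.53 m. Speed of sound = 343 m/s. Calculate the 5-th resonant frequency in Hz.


Given values:
  Tube type: open-open, L = 1.53 m, c = 343 m/s, n = 5
Formula: f_n = n * c / (2 * L)
Compute 2 * L = 2 * 1.53 = 3.06
f = 5 * 343 / 3.06
f = 560.46

560.46 Hz


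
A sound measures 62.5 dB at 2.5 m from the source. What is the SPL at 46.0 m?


Given values:
  SPL1 = 62.5 dB, r1 = 2.5 m, r2 = 46.0 m
Formula: SPL2 = SPL1 - 20 * log10(r2 / r1)
Compute ratio: r2 / r1 = 46.0 / 2.5 = 18.4
Compute log10: log10(18.4) = 1.264818
Compute drop: 20 * 1.264818 = 25.2964
SPL2 = 62.5 - 25.2964 = 37.2

37.2 dB


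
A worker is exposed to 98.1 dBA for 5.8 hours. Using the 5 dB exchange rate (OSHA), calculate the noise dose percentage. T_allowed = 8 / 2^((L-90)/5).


Given values:
  L = 98.1 dBA, T = 5.8 hours
Formula: T_allowed = 8 / 2^((L - 90) / 5)
Compute exponent: (98.1 - 90) / 5 = 1.62
Compute 2^(1.62) = 3.07375
T_allowed = 8 / 3.07375 = 2.602684 hours
Dose = (T / T_allowed) * 100
Dose = (5.8 / 2.602684) * 100 = 222.85

222.85 %


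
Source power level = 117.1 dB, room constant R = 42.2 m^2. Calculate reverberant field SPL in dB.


Given values:
  Lw = 117.1 dB, R = 42.2 m^2
Formula: SPL = Lw + 10 * log10(4 / R)
Compute 4 / R = 4 / 42.2 = 0.094787
Compute 10 * log10(0.094787) = -10.2325
SPL = 117.1 + (-10.2325) = 106.87

106.87 dB


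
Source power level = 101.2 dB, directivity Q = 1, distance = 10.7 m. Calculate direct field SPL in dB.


Given values:
  Lw = 101.2 dB, Q = 1, r = 10.7 m
Formula: SPL = Lw + 10 * log10(Q / (4 * pi * r^2))
Compute 4 * pi * r^2 = 4 * pi * 10.7^2 = 1438.7238
Compute Q / denom = 1 / 1438.7238 = 0.00069506
Compute 10 * log10(0.00069506) = -31.5798
SPL = 101.2 + (-31.5798) = 69.62

69.62 dB


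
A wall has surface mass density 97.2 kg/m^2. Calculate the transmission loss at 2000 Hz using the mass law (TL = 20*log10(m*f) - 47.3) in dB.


Given values:
  m = 97.2 kg/m^2, f = 2000 Hz
Formula: TL = 20 * log10(m * f) - 47.3
Compute m * f = 97.2 * 2000 = 194400.0
Compute log10(194400.0) = 5.288696
Compute 20 * 5.288696 = 105.7739
TL = 105.7739 - 47.3 = 58.47

58.47 dB


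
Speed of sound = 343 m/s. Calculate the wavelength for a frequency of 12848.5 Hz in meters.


Given values:
  c = 343 m/s, f = 12848.5 Hz
Formula: lambda = c / f
lambda = 343 / 12848.5
lambda = 0.0267

0.0267 m


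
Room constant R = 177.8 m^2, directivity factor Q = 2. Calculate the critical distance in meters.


Given values:
  R = 177.8 m^2, Q = 2
Formula: d_c = 0.141 * sqrt(Q * R)
Compute Q * R = 2 * 177.8 = 355.6
Compute sqrt(355.6) = 18.8574
d_c = 0.141 * 18.8574 = 2.659

2.659 m


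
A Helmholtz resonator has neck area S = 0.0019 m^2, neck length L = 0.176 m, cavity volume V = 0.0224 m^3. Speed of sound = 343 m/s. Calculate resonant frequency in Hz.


Given values:
  S = 0.0019 m^2, L = 0.176 m, V = 0.0224 m^3, c = 343 m/s
Formula: f = (c / (2*pi)) * sqrt(S / (V * L))
Compute V * L = 0.0224 * 0.176 = 0.0039424
Compute S / (V * L) = 0.0019 / 0.0039424 = 0.4819
Compute sqrt(0.4819) = 0.69419
Compute c / (2*pi) = 343 / 6.283185 = 54.590148
f = 54.590148 * 0.69419 = 37.9

37.9 Hz


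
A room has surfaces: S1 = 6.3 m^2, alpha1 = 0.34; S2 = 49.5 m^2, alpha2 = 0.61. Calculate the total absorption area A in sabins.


Given surfaces:
  Surface 1: 6.3 * 0.34 = 2.142
  Surface 2: 49.5 * 0.61 = 30.195
Formula: A = sum(Si * alpha_i)
A = 2.142 + 30.195
A = 32.34

32.34 sabins


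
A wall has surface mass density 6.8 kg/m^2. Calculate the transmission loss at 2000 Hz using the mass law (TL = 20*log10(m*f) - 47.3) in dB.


Given values:
  m = 6.8 kg/m^2, f = 2000 Hz
Formula: TL = 20 * log10(m * f) - 47.3
Compute m * f = 6.8 * 2000 = 13600.0
Compute log10(13600.0) = 4.133539
Compute 20 * 4.133539 = 82.6708
TL = 82.6708 - 47.3 = 35.37

35.37 dB


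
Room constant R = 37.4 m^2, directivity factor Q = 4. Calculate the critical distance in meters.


Given values:
  R = 37.4 m^2, Q = 4
Formula: d_c = 0.141 * sqrt(Q * R)
Compute Q * R = 4 * 37.4 = 149.6
Compute sqrt(149.6) = 12.2311
d_c = 0.141 * 12.2311 = 1.725

1.725 m


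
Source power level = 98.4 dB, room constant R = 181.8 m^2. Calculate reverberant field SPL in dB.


Given values:
  Lw = 98.4 dB, R = 181.8 m^2
Formula: SPL = Lw + 10 * log10(4 / R)
Compute 4 / R = 4 / 181.8 = 0.022002
Compute 10 * log10(0.022002) = -16.5754
SPL = 98.4 + (-16.5754) = 81.82

81.82 dB


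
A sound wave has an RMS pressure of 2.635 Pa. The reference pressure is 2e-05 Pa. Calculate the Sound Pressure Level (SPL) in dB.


Given values:
  p = 2.635 Pa
  p_ref = 2e-05 Pa
Formula: SPL = 20 * log10(p / p_ref)
Compute ratio: p / p_ref = 2.635 / 2e-05 = 131750
Compute log10: log10(131750) = 5.119751
Multiply: SPL = 20 * 5.119751 = 102.4

102.4 dB


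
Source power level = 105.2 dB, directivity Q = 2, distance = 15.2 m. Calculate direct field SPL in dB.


Given values:
  Lw = 105.2 dB, Q = 2, r = 15.2 m
Formula: SPL = Lw + 10 * log10(Q / (4 * pi * r^2))
Compute 4 * pi * r^2 = 4 * pi * 15.2^2 = 2903.3343
Compute Q / denom = 2 / 2903.3343 = 0.00068886
Compute 10 * log10(0.00068886) = -31.6187
SPL = 105.2 + (-31.6187) = 73.58

73.58 dB


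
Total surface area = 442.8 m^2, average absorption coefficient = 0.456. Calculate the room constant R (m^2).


Given values:
  S = 442.8 m^2, alpha = 0.456
Formula: R = S * alpha / (1 - alpha)
Numerator: 442.8 * 0.456 = 201.9168
Denominator: 1 - 0.456 = 0.544
R = 201.9168 / 0.544 = 371.17

371.17 m^2


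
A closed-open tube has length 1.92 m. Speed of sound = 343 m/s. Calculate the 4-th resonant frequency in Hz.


Given values:
  Tube type: closed-open, L = 1.92 m, c = 343 m/s, n = 4
Formula: f_n = (2n - 1) * c / (4 * L)
Compute 2n - 1 = 2*4 - 1 = 7
Compute 4 * L = 4 * 1.92 = 7.68
f = 7 * 343 / 7.68
f = 312.63

312.63 Hz


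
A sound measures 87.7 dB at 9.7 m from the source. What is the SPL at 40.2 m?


Given values:
  SPL1 = 87.7 dB, r1 = 9.7 m, r2 = 40.2 m
Formula: SPL2 = SPL1 - 20 * log10(r2 / r1)
Compute ratio: r2 / r1 = 40.2 / 9.7 = 4.1443
Compute log10: log10(4.1443) = 0.617451
Compute drop: 20 * 0.617451 = 12.349
SPL2 = 87.7 - 12.349 = 75.35

75.35 dB


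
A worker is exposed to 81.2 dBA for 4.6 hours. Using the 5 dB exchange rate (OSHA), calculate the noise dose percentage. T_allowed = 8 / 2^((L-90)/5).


Given values:
  L = 81.2 dBA, T = 4.6 hours
Formula: T_allowed = 8 / 2^((L - 90) / 5)
Compute exponent: (81.2 - 90) / 5 = -1.76
Compute 2^(-1.76) = 0.295248
T_allowed = 8 / 0.295248 = 27.095865 hours
Dose = (T / T_allowed) * 100
Dose = (4.6 / 27.095865) * 100 = 16.98

16.98 %


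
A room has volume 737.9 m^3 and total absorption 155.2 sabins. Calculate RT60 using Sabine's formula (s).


Given values:
  V = 737.9 m^3
  A = 155.2 sabins
Formula: RT60 = 0.161 * V / A
Numerator: 0.161 * 737.9 = 118.8019
RT60 = 118.8019 / 155.2 = 0.765

0.765 s


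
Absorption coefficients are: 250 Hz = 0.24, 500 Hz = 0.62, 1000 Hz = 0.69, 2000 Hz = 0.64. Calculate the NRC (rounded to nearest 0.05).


Given values:
  a_250 = 0.24, a_500 = 0.62
  a_1000 = 0.69, a_2000 = 0.64
Formula: NRC = (a250 + a500 + a1000 + a2000) / 4
Sum = 0.24 + 0.62 + 0.69 + 0.64 = 2.19
NRC = 2.19 / 4 = 0.5475
Rounded to nearest 0.05: 0.55

0.55


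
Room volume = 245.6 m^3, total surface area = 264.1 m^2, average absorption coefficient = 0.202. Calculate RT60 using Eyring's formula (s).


Given values:
  V = 245.6 m^3, S = 264.1 m^2, alpha = 0.202
Formula: RT60 = 0.161 * V / (-S * ln(1 - alpha))
Compute ln(1 - 0.202) = ln(0.798) = -0.225647
Denominator: -264.1 * -0.225647 = 59.5934
Numerator: 0.161 * 245.6 = 39.5416
RT60 = 39.5416 / 59.5934 = 0.664

0.664 s


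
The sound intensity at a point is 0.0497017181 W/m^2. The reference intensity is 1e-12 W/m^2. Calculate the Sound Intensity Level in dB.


Given values:
  I = 0.0497017181 W/m^2
  I_ref = 1e-12 W/m^2
Formula: SIL = 10 * log10(I / I_ref)
Compute ratio: I / I_ref = 49701718100
Compute log10: log10(49701718100) = 10.696371
Multiply: SIL = 10 * 10.696371 = 106.96

106.96 dB


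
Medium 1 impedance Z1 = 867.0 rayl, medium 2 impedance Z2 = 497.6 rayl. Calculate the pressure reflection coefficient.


Given values:
  Z1 = 867.0 rayl, Z2 = 497.6 rayl
Formula: R = (Z2 - Z1) / (Z2 + Z1)
Numerator: Z2 - Z1 = 497.6 - 867.0 = -369.4
Denominator: Z2 + Z1 = 497.6 + 867.0 = 1364.6
R = -369.4 / 1364.6 = -0.2707

-0.2707


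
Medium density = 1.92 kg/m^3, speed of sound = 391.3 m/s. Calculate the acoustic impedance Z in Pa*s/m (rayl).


Given values:
  rho = 1.92 kg/m^3
  c = 391.3 m/s
Formula: Z = rho * c
Z = 1.92 * 391.3
Z = 751.3

751.3 rayl


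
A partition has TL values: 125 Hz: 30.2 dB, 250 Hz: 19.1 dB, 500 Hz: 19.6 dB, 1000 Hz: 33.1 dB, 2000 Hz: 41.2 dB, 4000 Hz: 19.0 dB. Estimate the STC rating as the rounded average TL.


Given TL values at each frequency:
  125 Hz: 30.2 dB
  250 Hz: 19.1 dB
  500 Hz: 19.6 dB
  1000 Hz: 33.1 dB
  2000 Hz: 41.2 dB
  4000 Hz: 19.0 dB
Formula: STC ~ round(average of TL values)
Sum = 30.2 + 19.1 + 19.6 + 33.1 + 41.2 + 19.0 = 162.2
Average = 162.2 / 6 = 27.03
Rounded: 27

27


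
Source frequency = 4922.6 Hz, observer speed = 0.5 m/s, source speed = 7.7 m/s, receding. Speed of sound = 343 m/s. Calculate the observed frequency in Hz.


Given values:
  f_s = 4922.6 Hz, v_o = 0.5 m/s, v_s = 7.7 m/s
  Direction: receding
Formula: f_o = f_s * (c - v_o) / (c + v_s)
Numerator: c - v_o = 343 - 0.5 = 342.5
Denominator: c + v_s = 343 + 7.7 = 350.7
f_o = 4922.6 * 342.5 / 350.7 = 4807.5

4807.5 Hz


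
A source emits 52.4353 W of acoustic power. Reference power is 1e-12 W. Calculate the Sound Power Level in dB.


Given values:
  W = 52.4353 W
  W_ref = 1e-12 W
Formula: SWL = 10 * log10(W / W_ref)
Compute ratio: W / W_ref = 52435300000000
Compute log10: log10(52435300000000) = 13.719624
Multiply: SWL = 10 * 13.719624 = 137.2

137.2 dB


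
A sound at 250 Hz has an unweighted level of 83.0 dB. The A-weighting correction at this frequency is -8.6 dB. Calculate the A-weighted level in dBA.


Given values:
  SPL = 83.0 dB
  A-weighting at 250 Hz = -8.6 dB
Formula: L_A = SPL + A_weight
L_A = 83.0 + (-8.6)
L_A = 74.4

74.4 dBA


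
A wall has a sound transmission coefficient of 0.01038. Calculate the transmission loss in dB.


Given values:
  tau = 0.01038
Formula: TL = 10 * log10(1 / tau)
Compute 1 / tau = 1 / 0.01038 = 96.3391
Compute log10(96.3391) = 1.983803
TL = 10 * 1.983803 = 19.84

19.84 dB


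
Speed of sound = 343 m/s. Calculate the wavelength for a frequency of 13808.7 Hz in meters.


Given values:
  c = 343 m/s, f = 13808.7 Hz
Formula: lambda = c / f
lambda = 343 / 13808.7
lambda = 0.0248

0.0248 m


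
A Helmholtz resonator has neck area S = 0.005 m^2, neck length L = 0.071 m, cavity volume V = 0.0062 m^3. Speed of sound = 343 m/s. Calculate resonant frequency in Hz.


Given values:
  S = 0.005 m^2, L = 0.071 m, V = 0.0062 m^3, c = 343 m/s
Formula: f = (c / (2*pi)) * sqrt(S / (V * L))
Compute V * L = 0.0062 * 0.071 = 0.0004402
Compute S / (V * L) = 0.005 / 0.0004402 = 11.3585
Compute sqrt(11.3585) = 3.370237
Compute c / (2*pi) = 343 / 6.283185 = 54.590148
f = 54.590148 * 3.370237 = 183.98

183.98 Hz


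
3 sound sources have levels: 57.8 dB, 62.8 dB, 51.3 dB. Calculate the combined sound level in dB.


Formula: L_total = 10 * log10( sum(10^(Li/10)) )
  Source 1: 10^(57.8/10) = 602559.5861
  Source 2: 10^(62.8/10) = 1905460.718
  Source 3: 10^(51.3/10) = 134896.2883
Sum of linear values = 2642916.5924
L_total = 10 * log10(2642916.5924) = 64.22

64.22 dB


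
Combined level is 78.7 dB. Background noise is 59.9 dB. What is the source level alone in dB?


Given values:
  L_total = 78.7 dB, L_bg = 59.9 dB
Formula: L_source = 10 * log10(10^(L_total/10) - 10^(L_bg/10))
Convert to linear:
  10^(78.7/10) = 74131024.1301
  10^(59.9/10) = 977237.221
Difference: 74131024.1301 - 977237.221 = 73153786.9091
L_source = 10 * log10(73153786.9091) = 78.64

78.64 dB


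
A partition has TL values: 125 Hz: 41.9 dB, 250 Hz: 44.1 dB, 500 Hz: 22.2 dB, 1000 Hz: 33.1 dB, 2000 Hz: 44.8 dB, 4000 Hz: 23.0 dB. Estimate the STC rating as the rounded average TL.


Given TL values at each frequency:
  125 Hz: 41.9 dB
  250 Hz: 44.1 dB
  500 Hz: 22.2 dB
  1000 Hz: 33.1 dB
  2000 Hz: 44.8 dB
  4000 Hz: 23.0 dB
Formula: STC ~ round(average of TL values)
Sum = 41.9 + 44.1 + 22.2 + 33.1 + 44.8 + 23.0 = 209.1
Average = 209.1 / 6 = 34.85
Rounded: 35

35


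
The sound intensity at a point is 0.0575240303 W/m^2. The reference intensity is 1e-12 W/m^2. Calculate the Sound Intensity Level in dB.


Given values:
  I = 0.0575240303 W/m^2
  I_ref = 1e-12 W/m^2
Formula: SIL = 10 * log10(I / I_ref)
Compute ratio: I / I_ref = 57524030300
Compute log10: log10(57524030300) = 10.759849
Multiply: SIL = 10 * 10.759849 = 107.6

107.6 dB


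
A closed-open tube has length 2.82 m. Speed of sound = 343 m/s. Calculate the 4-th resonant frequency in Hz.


Given values:
  Tube type: closed-open, L = 2.82 m, c = 343 m/s, n = 4
Formula: f_n = (2n - 1) * c / (4 * L)
Compute 2n - 1 = 2*4 - 1 = 7
Compute 4 * L = 4 * 2.82 = 11.28
f = 7 * 343 / 11.28
f = 212.85

212.85 Hz


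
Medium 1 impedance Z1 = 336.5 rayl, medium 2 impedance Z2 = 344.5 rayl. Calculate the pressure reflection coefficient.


Given values:
  Z1 = 336.5 rayl, Z2 = 344.5 rayl
Formula: R = (Z2 - Z1) / (Z2 + Z1)
Numerator: Z2 - Z1 = 344.5 - 336.5 = 8.0
Denominator: Z2 + Z1 = 344.5 + 336.5 = 681.0
R = 8.0 / 681.0 = 0.0117

0.0117


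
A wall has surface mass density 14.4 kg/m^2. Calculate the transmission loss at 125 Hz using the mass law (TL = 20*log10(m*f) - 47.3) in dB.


Given values:
  m = 14.4 kg/m^2, f = 125 Hz
Formula: TL = 20 * log10(m * f) - 47.3
Compute m * f = 14.4 * 125 = 1800.0
Compute log10(1800.0) = 3.255273
Compute 20 * 3.255273 = 65.1055
TL = 65.1055 - 47.3 = 17.81

17.81 dB


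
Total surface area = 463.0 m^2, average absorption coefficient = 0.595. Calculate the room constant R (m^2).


Given values:
  S = 463.0 m^2, alpha = 0.595
Formula: R = S * alpha / (1 - alpha)
Numerator: 463.0 * 0.595 = 275.485
Denominator: 1 - 0.595 = 0.405
R = 275.485 / 0.405 = 680.21

680.21 m^2


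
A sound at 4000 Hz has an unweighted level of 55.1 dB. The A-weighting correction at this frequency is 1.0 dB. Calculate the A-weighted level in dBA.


Given values:
  SPL = 55.1 dB
  A-weighting at 4000 Hz = 1.0 dB
Formula: L_A = SPL + A_weight
L_A = 55.1 + (1.0)
L_A = 56.1

56.1 dBA


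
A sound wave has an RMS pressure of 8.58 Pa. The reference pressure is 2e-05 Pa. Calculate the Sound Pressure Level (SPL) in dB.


Given values:
  p = 8.58 Pa
  p_ref = 2e-05 Pa
Formula: SPL = 20 * log10(p / p_ref)
Compute ratio: p / p_ref = 8.58 / 2e-05 = 429000
Compute log10: log10(429000) = 5.632457
Multiply: SPL = 20 * 5.632457 = 112.65

112.65 dB


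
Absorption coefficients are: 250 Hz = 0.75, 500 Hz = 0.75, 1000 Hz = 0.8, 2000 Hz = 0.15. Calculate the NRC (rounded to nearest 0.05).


Given values:
  a_250 = 0.75, a_500 = 0.75
  a_1000 = 0.8, a_2000 = 0.15
Formula: NRC = (a250 + a500 + a1000 + a2000) / 4
Sum = 0.75 + 0.75 + 0.8 + 0.15 = 2.45
NRC = 2.45 / 4 = 0.6125
Rounded to nearest 0.05: 0.6

0.6


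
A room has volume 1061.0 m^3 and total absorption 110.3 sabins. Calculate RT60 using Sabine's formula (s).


Given values:
  V = 1061.0 m^3
  A = 110.3 sabins
Formula: RT60 = 0.161 * V / A
Numerator: 0.161 * 1061.0 = 170.821
RT60 = 170.821 / 110.3 = 1.549

1.549 s


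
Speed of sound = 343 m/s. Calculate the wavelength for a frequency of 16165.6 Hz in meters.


Given values:
  c = 343 m/s, f = 16165.6 Hz
Formula: lambda = c / f
lambda = 343 / 16165.6
lambda = 0.0212

0.0212 m


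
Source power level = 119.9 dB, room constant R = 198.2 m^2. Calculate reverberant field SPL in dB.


Given values:
  Lw = 119.9 dB, R = 198.2 m^2
Formula: SPL = Lw + 10 * log10(4 / R)
Compute 4 / R = 4 / 198.2 = 0.020182
Compute 10 * log10(0.020182) = -16.9504
SPL = 119.9 + (-16.9504) = 102.95

102.95 dB


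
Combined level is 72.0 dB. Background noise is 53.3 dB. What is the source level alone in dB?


Given values:
  L_total = 72.0 dB, L_bg = 53.3 dB
Formula: L_source = 10 * log10(10^(L_total/10) - 10^(L_bg/10))
Convert to linear:
  10^(72.0/10) = 15848931.9246
  10^(53.3/10) = 213796.209
Difference: 15848931.9246 - 213796.209 = 15635135.7156
L_source = 10 * log10(15635135.7156) = 71.94

71.94 dB
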